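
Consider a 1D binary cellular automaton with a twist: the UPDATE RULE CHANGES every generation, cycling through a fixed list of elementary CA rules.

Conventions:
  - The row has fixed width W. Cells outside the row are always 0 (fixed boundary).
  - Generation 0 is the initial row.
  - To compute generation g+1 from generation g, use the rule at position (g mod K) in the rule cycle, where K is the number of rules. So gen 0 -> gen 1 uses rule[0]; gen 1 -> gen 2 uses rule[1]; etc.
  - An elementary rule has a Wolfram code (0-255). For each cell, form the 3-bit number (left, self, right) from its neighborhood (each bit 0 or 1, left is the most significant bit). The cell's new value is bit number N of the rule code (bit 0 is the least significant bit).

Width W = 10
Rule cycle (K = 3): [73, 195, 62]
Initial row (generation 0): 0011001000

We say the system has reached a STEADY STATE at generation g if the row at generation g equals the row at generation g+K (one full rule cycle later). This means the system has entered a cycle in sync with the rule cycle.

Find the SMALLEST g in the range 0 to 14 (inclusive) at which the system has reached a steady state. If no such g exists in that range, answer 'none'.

Answer: none

Derivation:
Gen 0: 0011001000
Gen 1 (rule 73): 1011000011
Gen 2 (rule 195): 0001011101
Gen 3 (rule 62): 0011110011
Gen 4 (rule 73): 1010010011
Gen 5 (rule 195): 0000100101
Gen 6 (rule 62): 0001111111
Gen 7 (rule 73): 1101000001
Gen 8 (rule 195): 0100011110
Gen 9 (rule 62): 1110110001
Gen 10 (rule 73): 1010110100
Gen 11 (rule 195): 0000010001
Gen 12 (rule 62): 0000111011
Gen 13 (rule 73): 1110101011
Gen 14 (rule 195): 0110000001
Gen 15 (rule 62): 1101000011
Gen 16 (rule 73): 1100011011
Gen 17 (rule 195): 0101101001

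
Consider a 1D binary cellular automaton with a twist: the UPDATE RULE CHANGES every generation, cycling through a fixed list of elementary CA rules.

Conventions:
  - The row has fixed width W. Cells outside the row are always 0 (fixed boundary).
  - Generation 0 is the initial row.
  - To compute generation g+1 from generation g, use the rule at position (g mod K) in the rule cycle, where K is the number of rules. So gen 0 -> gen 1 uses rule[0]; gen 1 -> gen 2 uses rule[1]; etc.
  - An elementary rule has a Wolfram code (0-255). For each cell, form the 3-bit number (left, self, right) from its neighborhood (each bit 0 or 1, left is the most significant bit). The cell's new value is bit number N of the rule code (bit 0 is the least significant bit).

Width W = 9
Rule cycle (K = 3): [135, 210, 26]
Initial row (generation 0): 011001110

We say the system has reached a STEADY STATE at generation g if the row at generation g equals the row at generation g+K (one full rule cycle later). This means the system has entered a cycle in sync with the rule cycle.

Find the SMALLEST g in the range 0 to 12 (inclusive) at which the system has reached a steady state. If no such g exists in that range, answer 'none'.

Gen 0: 011001110
Gen 1 (rule 135): 100010100
Gen 2 (rule 210): 010100010
Gen 3 (rule 26): 100010101
Gen 4 (rule 135): 101110101
Gen 5 (rule 210): 000110000
Gen 6 (rule 26): 001101000
Gen 7 (rule 135): 110001011
Gen 8 (rule 210): 011010001
Gen 9 (rule 26): 110001010
Gen 10 (rule 135): 000111010
Gen 11 (rule 210): 001011001
Gen 12 (rule 26): 010010110
Gen 13 (rule 135): 110110000
Gen 14 (rule 210): 010011000
Gen 15 (rule 26): 101110100

Answer: none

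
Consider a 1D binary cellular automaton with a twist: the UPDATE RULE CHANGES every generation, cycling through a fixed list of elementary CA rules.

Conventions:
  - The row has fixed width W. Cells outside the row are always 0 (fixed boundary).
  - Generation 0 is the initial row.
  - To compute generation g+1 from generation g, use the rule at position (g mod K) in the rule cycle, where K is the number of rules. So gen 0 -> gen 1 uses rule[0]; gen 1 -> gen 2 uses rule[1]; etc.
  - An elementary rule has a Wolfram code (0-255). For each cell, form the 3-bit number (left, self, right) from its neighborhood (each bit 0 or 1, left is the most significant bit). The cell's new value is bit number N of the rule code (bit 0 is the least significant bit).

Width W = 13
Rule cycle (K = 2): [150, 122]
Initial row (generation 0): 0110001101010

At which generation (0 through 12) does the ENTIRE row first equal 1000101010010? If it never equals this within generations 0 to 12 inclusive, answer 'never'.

Gen 0: 0110001101010
Gen 1 (rule 150): 1001010001011
Gen 2 (rule 122): 0110101010111
Gen 3 (rule 150): 1000101010010
Gen 4 (rule 122): 0101010101101
Gen 5 (rule 150): 1101010100001
Gen 6 (rule 122): 1110101010010
Gen 7 (rule 150): 0100101011111
Gen 8 (rule 122): 1011010110001
Gen 9 (rule 150): 1000010001011
Gen 10 (rule 122): 0100101010111
Gen 11 (rule 150): 1111101010010
Gen 12 (rule 122): 1000110101101

Answer: 3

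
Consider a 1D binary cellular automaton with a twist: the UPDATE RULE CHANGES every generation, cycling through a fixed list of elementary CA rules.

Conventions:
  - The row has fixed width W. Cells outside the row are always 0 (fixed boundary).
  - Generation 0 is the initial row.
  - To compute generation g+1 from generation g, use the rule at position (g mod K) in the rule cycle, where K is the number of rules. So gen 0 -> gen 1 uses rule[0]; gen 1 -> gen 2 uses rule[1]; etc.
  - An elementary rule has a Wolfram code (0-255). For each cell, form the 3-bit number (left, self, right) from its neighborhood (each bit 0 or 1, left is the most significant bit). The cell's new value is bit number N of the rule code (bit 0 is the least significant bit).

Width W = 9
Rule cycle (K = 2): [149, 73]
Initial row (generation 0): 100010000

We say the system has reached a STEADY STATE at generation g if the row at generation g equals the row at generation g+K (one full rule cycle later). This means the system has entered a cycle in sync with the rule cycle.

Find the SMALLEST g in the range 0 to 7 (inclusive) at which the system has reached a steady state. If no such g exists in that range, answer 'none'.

Answer: none

Derivation:
Gen 0: 100010000
Gen 1 (rule 149): 111011111
Gen 2 (rule 73): 101010001
Gen 3 (rule 149): 101011101
Gen 4 (rule 73): 000010100
Gen 5 (rule 149): 111010111
Gen 6 (rule 73): 101000101
Gen 7 (rule 149): 101110101
Gen 8 (rule 73): 001010000
Gen 9 (rule 149): 101011111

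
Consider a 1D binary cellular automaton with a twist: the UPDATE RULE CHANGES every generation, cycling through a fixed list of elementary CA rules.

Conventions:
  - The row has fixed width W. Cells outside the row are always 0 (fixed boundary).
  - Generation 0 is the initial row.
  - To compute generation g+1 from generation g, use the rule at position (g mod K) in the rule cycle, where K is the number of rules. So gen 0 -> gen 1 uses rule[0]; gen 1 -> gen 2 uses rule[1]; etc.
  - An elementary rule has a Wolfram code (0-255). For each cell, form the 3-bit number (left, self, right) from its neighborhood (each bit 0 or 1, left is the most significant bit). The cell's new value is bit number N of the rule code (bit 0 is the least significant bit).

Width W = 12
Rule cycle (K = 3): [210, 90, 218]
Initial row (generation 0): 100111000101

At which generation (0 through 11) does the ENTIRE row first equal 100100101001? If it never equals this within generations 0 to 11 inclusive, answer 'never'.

Gen 0: 100111000101
Gen 1 (rule 210): 011011101000
Gen 2 (rule 90): 111010100100
Gen 3 (rule 218): 111000011010
Gen 4 (rule 210): 011100101001
Gen 5 (rule 90): 110111000110
Gen 6 (rule 218): 110111101111
Gen 7 (rule 210): 010011100111
Gen 8 (rule 90): 101110111101
Gen 9 (rule 218): 001110111100
Gen 10 (rule 210): 010110011110
Gen 11 (rule 90): 100111110011

Answer: never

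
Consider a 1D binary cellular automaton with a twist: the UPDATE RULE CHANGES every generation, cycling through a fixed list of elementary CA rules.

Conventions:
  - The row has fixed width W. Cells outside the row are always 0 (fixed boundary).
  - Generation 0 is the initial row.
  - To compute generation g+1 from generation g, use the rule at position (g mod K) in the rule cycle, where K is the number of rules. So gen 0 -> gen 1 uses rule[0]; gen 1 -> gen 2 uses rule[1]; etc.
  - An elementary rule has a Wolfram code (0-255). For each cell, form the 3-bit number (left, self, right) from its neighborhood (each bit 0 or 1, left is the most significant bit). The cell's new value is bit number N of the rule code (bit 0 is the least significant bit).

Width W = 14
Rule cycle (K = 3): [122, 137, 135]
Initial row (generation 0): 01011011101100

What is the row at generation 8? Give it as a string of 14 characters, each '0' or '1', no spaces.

Answer: 10001100111100

Derivation:
Gen 0: 01011011101100
Gen 1 (rule 122): 10111110111110
Gen 2 (rule 137): 00111100111100
Gen 3 (rule 135): 11011001011001
Gen 4 (rule 122): 11111110111110
Gen 5 (rule 137): 11111100111100
Gen 6 (rule 135): 01111001011001
Gen 7 (rule 122): 11001110111110
Gen 8 (rule 137): 10001100111100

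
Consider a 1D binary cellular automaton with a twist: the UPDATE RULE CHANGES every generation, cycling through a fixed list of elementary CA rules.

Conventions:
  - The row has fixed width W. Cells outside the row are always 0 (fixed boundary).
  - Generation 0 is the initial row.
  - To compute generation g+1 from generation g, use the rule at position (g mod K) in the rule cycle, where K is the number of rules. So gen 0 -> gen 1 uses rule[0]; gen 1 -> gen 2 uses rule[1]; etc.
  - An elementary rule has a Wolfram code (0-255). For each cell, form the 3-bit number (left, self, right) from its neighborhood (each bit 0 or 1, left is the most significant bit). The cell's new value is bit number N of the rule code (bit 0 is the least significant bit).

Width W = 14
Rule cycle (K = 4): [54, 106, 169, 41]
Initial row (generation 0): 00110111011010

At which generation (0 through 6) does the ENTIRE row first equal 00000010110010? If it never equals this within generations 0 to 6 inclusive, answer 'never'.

Answer: never

Derivation:
Gen 0: 00110111011010
Gen 1 (rule 54): 01001000100111
Gen 2 (rule 106): 10010001001101
Gen 3 (rule 169): 00000100001010
Gen 4 (rule 41): 11110001100100
Gen 5 (rule 54): 00001010011110
Gen 6 (rule 106): 00010100110010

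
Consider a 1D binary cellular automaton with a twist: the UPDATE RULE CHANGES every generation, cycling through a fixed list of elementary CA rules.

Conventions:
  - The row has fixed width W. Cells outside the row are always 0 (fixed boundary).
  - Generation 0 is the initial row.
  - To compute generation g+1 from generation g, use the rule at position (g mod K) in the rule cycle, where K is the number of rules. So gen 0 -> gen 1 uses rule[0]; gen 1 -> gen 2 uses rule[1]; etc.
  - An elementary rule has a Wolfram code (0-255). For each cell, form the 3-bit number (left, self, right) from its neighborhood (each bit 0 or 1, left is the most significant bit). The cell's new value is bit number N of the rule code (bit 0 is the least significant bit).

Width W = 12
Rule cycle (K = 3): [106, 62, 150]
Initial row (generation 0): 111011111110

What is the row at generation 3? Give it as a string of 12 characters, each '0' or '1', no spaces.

Answer: 010111101010

Derivation:
Gen 0: 111011111110
Gen 1 (rule 106): 101110000010
Gen 2 (rule 62): 111001000111
Gen 3 (rule 150): 010111101010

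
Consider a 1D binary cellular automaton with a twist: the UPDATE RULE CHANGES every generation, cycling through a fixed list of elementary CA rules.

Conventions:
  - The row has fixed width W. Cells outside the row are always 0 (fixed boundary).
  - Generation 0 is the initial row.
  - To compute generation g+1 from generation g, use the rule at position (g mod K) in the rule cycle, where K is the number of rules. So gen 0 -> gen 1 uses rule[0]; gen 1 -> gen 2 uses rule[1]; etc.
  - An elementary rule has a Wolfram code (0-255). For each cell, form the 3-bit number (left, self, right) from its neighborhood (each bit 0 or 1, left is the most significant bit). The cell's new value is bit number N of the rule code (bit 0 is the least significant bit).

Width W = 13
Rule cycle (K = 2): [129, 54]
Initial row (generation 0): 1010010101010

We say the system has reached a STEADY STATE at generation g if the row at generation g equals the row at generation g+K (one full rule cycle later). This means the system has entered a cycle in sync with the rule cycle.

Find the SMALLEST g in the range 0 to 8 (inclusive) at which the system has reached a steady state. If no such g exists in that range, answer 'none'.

Gen 0: 1010010101010
Gen 1 (rule 129): 0000000000000
Gen 2 (rule 54): 0000000000000
Gen 3 (rule 129): 1111111111111
Gen 4 (rule 54): 0000000000000
Gen 5 (rule 129): 1111111111111
Gen 6 (rule 54): 0000000000000
Gen 7 (rule 129): 1111111111111
Gen 8 (rule 54): 0000000000000
Gen 9 (rule 129): 1111111111111
Gen 10 (rule 54): 0000000000000

Answer: 2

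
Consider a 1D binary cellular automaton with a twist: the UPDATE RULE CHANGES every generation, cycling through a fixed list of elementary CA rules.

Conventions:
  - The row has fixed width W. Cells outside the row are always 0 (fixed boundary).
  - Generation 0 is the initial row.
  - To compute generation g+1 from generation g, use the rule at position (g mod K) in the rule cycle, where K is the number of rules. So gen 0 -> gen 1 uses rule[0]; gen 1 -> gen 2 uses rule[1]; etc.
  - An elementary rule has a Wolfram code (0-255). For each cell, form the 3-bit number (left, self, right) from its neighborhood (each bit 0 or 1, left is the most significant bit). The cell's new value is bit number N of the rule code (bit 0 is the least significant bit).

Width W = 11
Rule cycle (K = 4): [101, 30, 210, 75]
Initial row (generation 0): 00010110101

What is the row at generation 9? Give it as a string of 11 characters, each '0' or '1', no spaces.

Gen 0: 00010110101
Gen 1 (rule 101): 11011011111
Gen 2 (rule 30): 10010010000
Gen 3 (rule 210): 01101101000
Gen 4 (rule 75): 11101100011
Gen 5 (rule 101): 00110101001
Gen 6 (rule 30): 01100101111
Gen 7 (rule 210): 10111000111
Gen 8 (rule 75): 00101011101
Gen 9 (rule 101): 10111100111

Answer: 10111100111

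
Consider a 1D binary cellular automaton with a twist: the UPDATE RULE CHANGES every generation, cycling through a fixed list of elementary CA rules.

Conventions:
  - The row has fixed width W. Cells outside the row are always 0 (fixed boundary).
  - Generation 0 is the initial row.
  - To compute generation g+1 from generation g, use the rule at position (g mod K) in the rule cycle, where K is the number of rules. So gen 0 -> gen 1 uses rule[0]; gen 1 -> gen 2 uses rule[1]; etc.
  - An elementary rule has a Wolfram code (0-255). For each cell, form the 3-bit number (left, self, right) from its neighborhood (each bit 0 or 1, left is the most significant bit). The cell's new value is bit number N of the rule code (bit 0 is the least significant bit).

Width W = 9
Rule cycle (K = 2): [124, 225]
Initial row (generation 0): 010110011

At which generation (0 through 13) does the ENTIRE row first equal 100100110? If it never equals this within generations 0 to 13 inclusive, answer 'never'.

Answer: never

Derivation:
Gen 0: 010110011
Gen 1 (rule 124): 011111011
Gen 2 (rule 225): 001111101
Gen 3 (rule 124): 001000111
Gen 4 (rule 225): 100010011
Gen 5 (rule 124): 110011011
Gen 6 (rule 225): 010001101
Gen 7 (rule 124): 011001111
Gen 8 (rule 225): 001000111
Gen 9 (rule 124): 001100101
Gen 10 (rule 225): 100100010
Gen 11 (rule 124): 110110011
Gen 12 (rule 225): 011010001
Gen 13 (rule 124): 011111001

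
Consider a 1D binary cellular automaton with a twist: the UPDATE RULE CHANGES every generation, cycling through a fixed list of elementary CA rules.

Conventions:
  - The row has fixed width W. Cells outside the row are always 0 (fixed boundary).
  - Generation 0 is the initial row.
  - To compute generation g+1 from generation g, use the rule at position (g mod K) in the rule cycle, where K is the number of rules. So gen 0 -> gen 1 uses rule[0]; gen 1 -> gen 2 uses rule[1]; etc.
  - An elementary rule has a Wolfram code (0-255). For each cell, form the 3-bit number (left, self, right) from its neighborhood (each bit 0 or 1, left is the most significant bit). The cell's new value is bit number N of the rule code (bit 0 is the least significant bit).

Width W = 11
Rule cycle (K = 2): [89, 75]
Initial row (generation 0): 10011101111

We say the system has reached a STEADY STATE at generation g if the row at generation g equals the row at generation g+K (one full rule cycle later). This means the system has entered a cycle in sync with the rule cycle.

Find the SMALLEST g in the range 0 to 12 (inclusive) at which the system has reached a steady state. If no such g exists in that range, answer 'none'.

Gen 0: 10011101111
Gen 1 (rule 89): 01010101001
Gen 2 (rule 75): 10000000010
Gen 3 (rule 89): 01111111001
Gen 4 (rule 75): 11000001010
Gen 5 (rule 89): 11111100001
Gen 6 (rule 75): 10000101110
Gen 7 (rule 89): 01110001011
Gen 8 (rule 75): 11010110011
Gen 9 (rule 89): 11000111011
Gen 10 (rule 75): 11011101011
Gen 11 (rule 89): 11010100011
Gen 12 (rule 75): 11000001111
Gen 13 (rule 89): 11111101001
Gen 14 (rule 75): 10000100010

Answer: none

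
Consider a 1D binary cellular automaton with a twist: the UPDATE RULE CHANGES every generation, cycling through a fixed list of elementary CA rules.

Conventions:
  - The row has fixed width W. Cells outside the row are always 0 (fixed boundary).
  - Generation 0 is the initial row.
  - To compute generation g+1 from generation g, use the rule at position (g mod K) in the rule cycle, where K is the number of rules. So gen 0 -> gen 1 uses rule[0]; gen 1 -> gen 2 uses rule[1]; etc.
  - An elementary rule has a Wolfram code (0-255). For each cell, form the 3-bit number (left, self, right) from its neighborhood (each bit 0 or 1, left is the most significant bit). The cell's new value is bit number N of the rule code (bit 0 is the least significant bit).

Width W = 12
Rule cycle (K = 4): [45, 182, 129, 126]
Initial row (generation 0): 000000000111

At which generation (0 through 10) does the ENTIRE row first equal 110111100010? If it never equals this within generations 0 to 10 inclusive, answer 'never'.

Gen 0: 000000000111
Gen 1 (rule 45): 111111110100
Gen 2 (rule 182): 011111101110
Gen 3 (rule 129): 001111000100
Gen 4 (rule 126): 011001101110
Gen 5 (rule 45): 010001011000
Gen 6 (rule 182): 111011100100
Gen 7 (rule 129): 010001000001
Gen 8 (rule 126): 111011100011
Gen 9 (rule 45): 100110001010
Gen 10 (rule 182): 111001011111

Answer: never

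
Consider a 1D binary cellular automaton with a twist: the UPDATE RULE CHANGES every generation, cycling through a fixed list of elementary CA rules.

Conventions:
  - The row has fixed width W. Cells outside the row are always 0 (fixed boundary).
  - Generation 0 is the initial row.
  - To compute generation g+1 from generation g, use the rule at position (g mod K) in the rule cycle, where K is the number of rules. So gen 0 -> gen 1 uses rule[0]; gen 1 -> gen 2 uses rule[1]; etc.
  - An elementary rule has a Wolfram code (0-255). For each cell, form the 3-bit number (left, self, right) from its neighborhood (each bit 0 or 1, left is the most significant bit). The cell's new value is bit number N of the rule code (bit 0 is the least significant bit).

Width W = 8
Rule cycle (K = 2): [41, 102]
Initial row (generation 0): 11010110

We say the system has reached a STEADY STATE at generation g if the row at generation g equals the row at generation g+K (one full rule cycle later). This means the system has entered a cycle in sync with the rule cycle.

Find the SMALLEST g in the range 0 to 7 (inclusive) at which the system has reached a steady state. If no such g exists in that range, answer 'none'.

Answer: none

Derivation:
Gen 0: 11010110
Gen 1 (rule 41): 10101100
Gen 2 (rule 102): 11110100
Gen 3 (rule 41): 10001001
Gen 4 (rule 102): 10011011
Gen 5 (rule 41): 00010110
Gen 6 (rule 102): 00111010
Gen 7 (rule 41): 10100100
Gen 8 (rule 102): 11101100
Gen 9 (rule 41): 10011001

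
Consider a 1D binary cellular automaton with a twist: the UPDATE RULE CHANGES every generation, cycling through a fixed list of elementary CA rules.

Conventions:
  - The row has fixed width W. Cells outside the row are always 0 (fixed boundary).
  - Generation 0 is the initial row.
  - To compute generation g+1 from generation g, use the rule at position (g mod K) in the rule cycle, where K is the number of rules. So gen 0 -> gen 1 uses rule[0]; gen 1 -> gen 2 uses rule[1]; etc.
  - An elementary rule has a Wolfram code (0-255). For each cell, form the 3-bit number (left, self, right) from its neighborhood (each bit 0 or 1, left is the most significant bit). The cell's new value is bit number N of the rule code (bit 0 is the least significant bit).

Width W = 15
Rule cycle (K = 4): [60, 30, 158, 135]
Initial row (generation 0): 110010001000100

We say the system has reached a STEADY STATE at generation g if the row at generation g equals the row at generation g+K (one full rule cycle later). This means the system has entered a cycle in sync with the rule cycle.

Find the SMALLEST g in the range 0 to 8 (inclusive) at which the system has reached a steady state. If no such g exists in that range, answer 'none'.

Answer: none

Derivation:
Gen 0: 110010001000100
Gen 1 (rule 60): 101011001100110
Gen 2 (rule 30): 101010111011101
Gen 3 (rule 158): 101010110011001
Gen 4 (rule 135): 101010000100011
Gen 5 (rule 60): 111111000110010
Gen 6 (rule 30): 100000101101111
Gen 7 (rule 158): 110001101001110
Gen 8 (rule 135): 000110001010100
Gen 9 (rule 60): 000101001111110
Gen 10 (rule 30): 001101111000001
Gen 11 (rule 158): 011001110100011
Gen 12 (rule 135): 100010100101100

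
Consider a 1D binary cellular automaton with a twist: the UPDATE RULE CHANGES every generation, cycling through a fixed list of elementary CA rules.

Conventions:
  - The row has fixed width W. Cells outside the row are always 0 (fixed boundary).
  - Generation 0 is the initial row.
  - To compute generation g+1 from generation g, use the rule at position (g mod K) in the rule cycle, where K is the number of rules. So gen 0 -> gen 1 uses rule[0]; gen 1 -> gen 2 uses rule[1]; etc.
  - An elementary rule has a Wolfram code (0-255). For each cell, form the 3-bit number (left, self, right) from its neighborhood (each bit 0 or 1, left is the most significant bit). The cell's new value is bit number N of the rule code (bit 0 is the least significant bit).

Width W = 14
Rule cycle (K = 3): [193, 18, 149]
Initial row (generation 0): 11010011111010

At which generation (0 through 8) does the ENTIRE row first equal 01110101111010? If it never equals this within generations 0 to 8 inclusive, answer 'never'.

Answer: never

Derivation:
Gen 0: 11010011111010
Gen 1 (rule 193): 01000001111000
Gen 2 (rule 18): 10100010000100
Gen 3 (rule 149): 10111011110111
Gen 4 (rule 193): 00011001110011
Gen 5 (rule 18): 00100110001100
Gen 6 (rule 149): 10110001100011
Gen 7 (rule 193): 00010100101001
Gen 8 (rule 18): 00100011000110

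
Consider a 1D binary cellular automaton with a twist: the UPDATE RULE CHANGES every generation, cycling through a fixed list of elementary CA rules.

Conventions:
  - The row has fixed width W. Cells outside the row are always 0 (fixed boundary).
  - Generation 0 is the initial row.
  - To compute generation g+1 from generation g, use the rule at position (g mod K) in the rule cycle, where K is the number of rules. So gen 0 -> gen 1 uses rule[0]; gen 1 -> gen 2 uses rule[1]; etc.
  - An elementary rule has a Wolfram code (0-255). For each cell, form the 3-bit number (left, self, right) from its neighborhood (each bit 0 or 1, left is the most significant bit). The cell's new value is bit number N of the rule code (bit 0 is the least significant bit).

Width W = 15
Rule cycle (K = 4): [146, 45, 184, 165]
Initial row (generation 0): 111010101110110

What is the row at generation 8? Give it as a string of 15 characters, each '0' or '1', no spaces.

Gen 0: 111010101110110
Gen 1 (rule 146): 010000000100001
Gen 2 (rule 45): 010111110101101
Gen 3 (rule 184): 001111101011010
Gen 4 (rule 165): 100111011100110
Gen 5 (rule 146): 011010001011001
Gen 6 (rule 45): 010110101110001
Gen 7 (rule 184): 001101011101000
Gen 8 (rule 165): 100011101011011

Answer: 100011101011011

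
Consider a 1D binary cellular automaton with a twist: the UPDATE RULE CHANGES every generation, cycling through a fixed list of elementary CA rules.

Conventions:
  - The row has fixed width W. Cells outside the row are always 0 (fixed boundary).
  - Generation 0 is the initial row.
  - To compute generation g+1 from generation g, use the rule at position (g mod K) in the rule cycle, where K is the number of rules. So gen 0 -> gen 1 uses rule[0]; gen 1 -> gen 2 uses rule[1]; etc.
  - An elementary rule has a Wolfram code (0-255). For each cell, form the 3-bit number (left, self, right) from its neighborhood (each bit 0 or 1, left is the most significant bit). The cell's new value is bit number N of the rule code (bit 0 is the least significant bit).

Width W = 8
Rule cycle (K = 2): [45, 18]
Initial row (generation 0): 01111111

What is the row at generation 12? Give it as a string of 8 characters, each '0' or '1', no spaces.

Gen 0: 01111111
Gen 1 (rule 45): 01000000
Gen 2 (rule 18): 10100000
Gen 3 (rule 45): 11101111
Gen 4 (rule 18): 00000000
Gen 5 (rule 45): 11111111
Gen 6 (rule 18): 00000000
Gen 7 (rule 45): 11111111
Gen 8 (rule 18): 00000000
Gen 9 (rule 45): 11111111
Gen 10 (rule 18): 00000000
Gen 11 (rule 45): 11111111
Gen 12 (rule 18): 00000000

Answer: 00000000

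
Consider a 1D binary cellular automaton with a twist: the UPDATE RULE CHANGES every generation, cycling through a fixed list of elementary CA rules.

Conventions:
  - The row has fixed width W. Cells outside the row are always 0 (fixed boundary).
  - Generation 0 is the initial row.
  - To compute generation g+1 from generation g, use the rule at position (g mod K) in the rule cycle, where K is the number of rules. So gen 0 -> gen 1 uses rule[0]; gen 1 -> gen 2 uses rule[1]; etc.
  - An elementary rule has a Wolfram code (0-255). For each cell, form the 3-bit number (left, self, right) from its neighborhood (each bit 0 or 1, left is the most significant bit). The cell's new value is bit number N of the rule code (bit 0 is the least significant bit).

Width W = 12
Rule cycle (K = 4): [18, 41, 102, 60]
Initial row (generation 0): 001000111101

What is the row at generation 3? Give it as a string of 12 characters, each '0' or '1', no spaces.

Gen 0: 001000111101
Gen 1 (rule 18): 010101000000
Gen 2 (rule 41): 001010011111
Gen 3 (rule 102): 011110100001

Answer: 011110100001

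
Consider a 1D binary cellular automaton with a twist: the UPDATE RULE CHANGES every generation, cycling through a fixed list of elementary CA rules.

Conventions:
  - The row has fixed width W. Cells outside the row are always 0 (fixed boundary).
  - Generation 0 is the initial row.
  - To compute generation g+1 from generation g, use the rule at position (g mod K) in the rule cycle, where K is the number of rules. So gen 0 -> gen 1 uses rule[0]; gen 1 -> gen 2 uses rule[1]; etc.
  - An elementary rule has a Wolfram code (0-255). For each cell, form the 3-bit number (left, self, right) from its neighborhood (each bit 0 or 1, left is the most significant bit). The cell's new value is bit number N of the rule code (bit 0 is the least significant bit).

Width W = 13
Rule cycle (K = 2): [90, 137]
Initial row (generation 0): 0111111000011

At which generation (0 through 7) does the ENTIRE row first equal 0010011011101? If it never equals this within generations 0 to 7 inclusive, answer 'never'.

Gen 0: 0111111000011
Gen 1 (rule 90): 1100001100111
Gen 2 (rule 137): 1001101000110
Gen 3 (rule 90): 0111100101111
Gen 4 (rule 137): 0111000001110
Gen 5 (rule 90): 1101100011011
Gen 6 (rule 137): 1001001010010
Gen 7 (rule 90): 0110110001101

Answer: never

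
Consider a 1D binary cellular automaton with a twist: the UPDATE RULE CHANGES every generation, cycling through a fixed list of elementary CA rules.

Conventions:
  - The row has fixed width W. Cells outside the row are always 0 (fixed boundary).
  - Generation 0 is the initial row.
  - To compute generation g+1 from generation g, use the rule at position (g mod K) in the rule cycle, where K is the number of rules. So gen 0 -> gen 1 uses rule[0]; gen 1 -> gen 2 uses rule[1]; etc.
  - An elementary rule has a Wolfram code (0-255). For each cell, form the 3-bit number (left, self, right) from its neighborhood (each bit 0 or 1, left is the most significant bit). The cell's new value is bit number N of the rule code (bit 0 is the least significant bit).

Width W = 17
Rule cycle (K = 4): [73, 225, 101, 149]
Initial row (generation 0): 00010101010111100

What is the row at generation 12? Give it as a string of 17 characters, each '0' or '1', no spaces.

Answer: 11001001011001110

Derivation:
Gen 0: 00010101010111100
Gen 1 (rule 73): 11000000000100101
Gen 2 (rule 225): 01011111110000010
Gen 3 (rule 101): 01100000010111010
Gen 4 (rule 149): 00011111010010011
Gen 5 (rule 73): 11010001000000011
Gen 6 (rule 225): 01100100011111001
Gen 7 (rule 101): 00100101000001001
Gen 8 (rule 149): 10110101111101101
Gen 9 (rule 73): 00110001000101100
Gen 10 (rule 225): 10010100010010101
Gen 11 (rule 101): 10011101010011111
Gen 12 (rule 149): 11001001011001110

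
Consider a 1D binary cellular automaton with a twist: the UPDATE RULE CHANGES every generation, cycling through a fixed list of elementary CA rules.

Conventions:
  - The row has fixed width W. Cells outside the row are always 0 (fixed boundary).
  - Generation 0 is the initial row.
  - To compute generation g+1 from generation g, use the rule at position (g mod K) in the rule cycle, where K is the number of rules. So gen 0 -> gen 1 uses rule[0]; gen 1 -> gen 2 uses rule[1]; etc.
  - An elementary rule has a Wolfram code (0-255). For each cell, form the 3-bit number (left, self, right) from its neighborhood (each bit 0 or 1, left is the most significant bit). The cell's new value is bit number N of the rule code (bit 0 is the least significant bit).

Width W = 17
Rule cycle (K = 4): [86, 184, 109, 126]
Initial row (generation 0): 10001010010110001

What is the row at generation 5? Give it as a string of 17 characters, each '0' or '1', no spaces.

Answer: 11001000110000101

Derivation:
Gen 0: 10001010010110001
Gen 1 (rule 86): 11011011110011011
Gen 2 (rule 184): 10110111101010110
Gen 3 (rule 109): 11111100111111110
Gen 4 (rule 126): 10000111100000011
Gen 5 (rule 86): 11001000110000101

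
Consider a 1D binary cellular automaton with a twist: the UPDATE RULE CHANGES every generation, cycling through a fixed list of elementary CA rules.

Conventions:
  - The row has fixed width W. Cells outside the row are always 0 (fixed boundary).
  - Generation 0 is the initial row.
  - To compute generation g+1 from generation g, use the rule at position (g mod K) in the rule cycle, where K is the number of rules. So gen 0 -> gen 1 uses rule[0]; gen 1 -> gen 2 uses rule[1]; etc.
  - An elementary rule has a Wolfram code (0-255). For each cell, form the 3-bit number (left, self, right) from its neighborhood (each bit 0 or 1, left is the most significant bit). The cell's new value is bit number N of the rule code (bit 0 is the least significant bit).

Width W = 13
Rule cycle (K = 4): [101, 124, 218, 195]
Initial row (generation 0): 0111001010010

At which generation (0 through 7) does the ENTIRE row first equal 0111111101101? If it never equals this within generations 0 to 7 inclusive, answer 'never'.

Gen 0: 0111001010010
Gen 1 (rule 101): 0001001110010
Gen 2 (rule 124): 0001101011011
Gen 3 (rule 218): 0011100011011
Gen 4 (rule 195): 1101101101001
Gen 5 (rule 101): 0110110111001
Gen 6 (rule 124): 0111111101101
Gen 7 (rule 218): 1111111101100

Answer: 6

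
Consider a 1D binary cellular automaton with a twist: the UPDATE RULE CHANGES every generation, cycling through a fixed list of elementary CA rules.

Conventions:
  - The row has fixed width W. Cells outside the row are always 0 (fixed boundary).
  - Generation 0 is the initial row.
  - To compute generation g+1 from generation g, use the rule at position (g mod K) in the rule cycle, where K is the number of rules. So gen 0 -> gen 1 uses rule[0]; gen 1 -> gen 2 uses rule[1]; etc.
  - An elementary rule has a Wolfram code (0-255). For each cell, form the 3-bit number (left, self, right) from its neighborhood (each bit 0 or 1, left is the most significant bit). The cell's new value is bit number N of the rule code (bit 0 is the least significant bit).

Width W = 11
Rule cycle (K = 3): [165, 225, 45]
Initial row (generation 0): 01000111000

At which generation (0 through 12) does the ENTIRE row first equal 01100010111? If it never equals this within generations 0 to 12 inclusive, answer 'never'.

Answer: 11

Derivation:
Gen 0: 01000111000
Gen 1 (rule 165): 01010010011
Gen 2 (rule 225): 00100000001
Gen 3 (rule 45): 10101111101
Gen 4 (rule 165): 11110111011
Gen 5 (rule 225): 01111011101
Gen 6 (rule 45): 01000110011
Gen 7 (rule 165): 01010000000
Gen 8 (rule 225): 00100111111
Gen 9 (rule 45): 10100100000
Gen 10 (rule 165): 11100101111
Gen 11 (rule 225): 01100010111
Gen 12 (rule 45): 01001011100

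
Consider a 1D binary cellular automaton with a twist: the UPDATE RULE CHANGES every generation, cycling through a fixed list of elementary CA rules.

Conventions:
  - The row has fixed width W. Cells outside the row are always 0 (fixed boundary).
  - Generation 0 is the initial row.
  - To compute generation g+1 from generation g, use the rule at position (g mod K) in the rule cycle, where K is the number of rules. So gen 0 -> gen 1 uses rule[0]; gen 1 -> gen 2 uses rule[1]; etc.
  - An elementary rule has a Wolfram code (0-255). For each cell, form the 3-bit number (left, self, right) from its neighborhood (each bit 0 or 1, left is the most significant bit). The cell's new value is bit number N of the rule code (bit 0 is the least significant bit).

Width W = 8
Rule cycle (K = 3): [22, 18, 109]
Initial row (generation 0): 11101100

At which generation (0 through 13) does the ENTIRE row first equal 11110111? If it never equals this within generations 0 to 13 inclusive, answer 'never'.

Answer: 3

Derivation:
Gen 0: 11101100
Gen 1 (rule 22): 00000010
Gen 2 (rule 18): 00000101
Gen 3 (rule 109): 11110111
Gen 4 (rule 22): 00000000
Gen 5 (rule 18): 00000000
Gen 6 (rule 109): 11111111
Gen 7 (rule 22): 00000000
Gen 8 (rule 18): 00000000
Gen 9 (rule 109): 11111111
Gen 10 (rule 22): 00000000
Gen 11 (rule 18): 00000000
Gen 12 (rule 109): 11111111
Gen 13 (rule 22): 00000000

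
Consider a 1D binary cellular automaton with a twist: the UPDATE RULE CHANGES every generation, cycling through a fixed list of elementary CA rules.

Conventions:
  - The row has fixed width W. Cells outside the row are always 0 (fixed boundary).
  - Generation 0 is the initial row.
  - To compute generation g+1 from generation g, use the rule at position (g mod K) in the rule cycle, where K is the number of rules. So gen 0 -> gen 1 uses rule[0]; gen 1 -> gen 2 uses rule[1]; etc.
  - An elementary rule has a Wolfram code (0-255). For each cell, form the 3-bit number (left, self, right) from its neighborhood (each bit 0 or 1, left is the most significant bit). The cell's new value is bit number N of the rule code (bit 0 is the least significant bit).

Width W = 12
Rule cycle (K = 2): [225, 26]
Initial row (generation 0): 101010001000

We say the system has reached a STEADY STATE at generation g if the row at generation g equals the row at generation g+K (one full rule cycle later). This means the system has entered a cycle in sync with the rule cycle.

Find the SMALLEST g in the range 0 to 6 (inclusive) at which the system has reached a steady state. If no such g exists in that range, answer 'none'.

Gen 0: 101010001000
Gen 1 (rule 225): 010100100011
Gen 2 (rule 26): 100011010110
Gen 3 (rule 225): 001001101010
Gen 4 (rule 26): 010111000001
Gen 5 (rule 225): 001011011100
Gen 6 (rule 26): 010010010010
Gen 7 (rule 225): 000000000000
Gen 8 (rule 26): 000000000000

Answer: none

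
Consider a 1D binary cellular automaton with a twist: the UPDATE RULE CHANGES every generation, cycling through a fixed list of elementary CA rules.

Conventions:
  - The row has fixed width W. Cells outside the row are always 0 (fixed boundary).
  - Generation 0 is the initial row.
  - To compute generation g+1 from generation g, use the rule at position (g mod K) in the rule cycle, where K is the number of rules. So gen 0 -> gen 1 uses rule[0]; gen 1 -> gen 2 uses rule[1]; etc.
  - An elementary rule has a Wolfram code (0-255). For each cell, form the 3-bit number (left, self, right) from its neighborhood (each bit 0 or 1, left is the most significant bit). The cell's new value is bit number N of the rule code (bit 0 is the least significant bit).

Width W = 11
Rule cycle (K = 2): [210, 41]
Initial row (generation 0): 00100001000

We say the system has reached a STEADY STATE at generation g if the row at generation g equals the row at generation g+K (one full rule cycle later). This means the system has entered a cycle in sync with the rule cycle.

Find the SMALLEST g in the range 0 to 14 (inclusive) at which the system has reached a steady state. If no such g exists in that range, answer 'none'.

Answer: 3

Derivation:
Gen 0: 00100001000
Gen 1 (rule 210): 01010010100
Gen 2 (rule 41): 00100001001
Gen 3 (rule 210): 01010010110
Gen 4 (rule 41): 00100001100
Gen 5 (rule 210): 01010010110
Gen 6 (rule 41): 00100001100
Gen 7 (rule 210): 01010010110
Gen 8 (rule 41): 00100001100
Gen 9 (rule 210): 01010010110
Gen 10 (rule 41): 00100001100
Gen 11 (rule 210): 01010010110
Gen 12 (rule 41): 00100001100
Gen 13 (rule 210): 01010010110
Gen 14 (rule 41): 00100001100
Gen 15 (rule 210): 01010010110
Gen 16 (rule 41): 00100001100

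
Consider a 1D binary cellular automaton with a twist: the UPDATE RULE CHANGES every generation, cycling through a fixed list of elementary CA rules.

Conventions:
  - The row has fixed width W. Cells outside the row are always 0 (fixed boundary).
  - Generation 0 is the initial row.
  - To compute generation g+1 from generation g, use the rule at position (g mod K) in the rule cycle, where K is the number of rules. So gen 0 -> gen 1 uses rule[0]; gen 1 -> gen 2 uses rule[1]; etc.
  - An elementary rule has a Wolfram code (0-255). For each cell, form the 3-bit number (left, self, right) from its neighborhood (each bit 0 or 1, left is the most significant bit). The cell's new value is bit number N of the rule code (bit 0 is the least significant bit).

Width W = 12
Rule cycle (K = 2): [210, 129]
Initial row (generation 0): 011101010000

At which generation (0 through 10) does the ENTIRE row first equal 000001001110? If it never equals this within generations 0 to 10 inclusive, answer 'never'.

Gen 0: 011101010000
Gen 1 (rule 210): 101100001000
Gen 2 (rule 129): 000001100011
Gen 3 (rule 210): 000010110101
Gen 4 (rule 129): 111000000000
Gen 5 (rule 210): 011100000000
Gen 6 (rule 129): 001001111111
Gen 7 (rule 210): 010110111111
Gen 8 (rule 129): 000000011110
Gen 9 (rule 210): 000000101111
Gen 10 (rule 129): 111110000110

Answer: never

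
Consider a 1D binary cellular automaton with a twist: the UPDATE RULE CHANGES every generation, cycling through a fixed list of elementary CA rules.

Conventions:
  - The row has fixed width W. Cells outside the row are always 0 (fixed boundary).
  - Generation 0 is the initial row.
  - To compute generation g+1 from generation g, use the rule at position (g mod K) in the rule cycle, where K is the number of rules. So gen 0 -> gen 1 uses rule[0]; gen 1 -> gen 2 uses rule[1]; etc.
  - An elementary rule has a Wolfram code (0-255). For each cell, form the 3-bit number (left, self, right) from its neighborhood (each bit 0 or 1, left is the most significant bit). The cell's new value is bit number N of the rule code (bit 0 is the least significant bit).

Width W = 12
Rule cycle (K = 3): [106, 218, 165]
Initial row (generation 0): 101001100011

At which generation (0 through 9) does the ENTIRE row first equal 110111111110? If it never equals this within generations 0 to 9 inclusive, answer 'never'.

Answer: 3

Derivation:
Gen 0: 101001100011
Gen 1 (rule 106): 010011100111
Gen 2 (rule 218): 101111111111
Gen 3 (rule 165): 110111111110
Gen 4 (rule 106): 111100000010
Gen 5 (rule 218): 111110000101
Gen 6 (rule 165): 011100110111
Gen 7 (rule 106): 110101111101
Gen 8 (rule 218): 110001111100
Gen 9 (rule 165): 000100111001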